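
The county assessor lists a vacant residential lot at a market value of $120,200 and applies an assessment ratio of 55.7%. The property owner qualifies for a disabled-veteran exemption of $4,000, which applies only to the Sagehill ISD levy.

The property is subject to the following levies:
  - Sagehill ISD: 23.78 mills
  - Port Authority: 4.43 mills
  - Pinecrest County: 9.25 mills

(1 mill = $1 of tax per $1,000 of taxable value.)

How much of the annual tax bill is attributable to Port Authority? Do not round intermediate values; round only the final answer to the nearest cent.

Assessed value = $120,200 × 0.557 = $66,951.4
Port Authority taxable value = $66,951.4 (exemption does not apply)
Port Authority levy = $66,951.4 × 0.00443 = $296.594702

$296.59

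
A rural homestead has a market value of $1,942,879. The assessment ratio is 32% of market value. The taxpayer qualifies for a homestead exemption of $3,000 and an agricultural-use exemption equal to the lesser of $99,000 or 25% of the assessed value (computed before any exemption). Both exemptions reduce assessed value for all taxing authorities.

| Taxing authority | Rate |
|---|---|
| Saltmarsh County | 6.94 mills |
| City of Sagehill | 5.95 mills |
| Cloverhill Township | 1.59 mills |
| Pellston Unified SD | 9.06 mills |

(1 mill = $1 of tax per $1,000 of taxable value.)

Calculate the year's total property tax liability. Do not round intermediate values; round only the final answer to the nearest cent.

$12,234.24

Assessed value = $1,942,879 × 0.32 = $621,721.28
Agricultural-use exemption = min($99,000, 25% × $621,721.28) = min($99,000, $155,430.32) = $99,000 (dollar cap binds)
Taxable value = $621,721.28 − $3,000 − $99,000 = $519,721.28
Saltmarsh County: $519,721.28 × 0.00694 = $3,606.8656832
City of Sagehill: $519,721.28 × 0.00595 = $3,092.341616
Cloverhill Township: $519,721.28 × 0.00159 = $826.3568352
Pellston Unified SD: $519,721.28 × 0.00906 = $4,708.6747968
Total = $12,234.2389312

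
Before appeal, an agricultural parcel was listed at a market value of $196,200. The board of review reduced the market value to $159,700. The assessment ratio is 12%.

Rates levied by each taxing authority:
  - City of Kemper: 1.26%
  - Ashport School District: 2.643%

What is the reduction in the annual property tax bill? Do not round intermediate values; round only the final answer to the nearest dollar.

$171

Old assessed value = $196,200 × 0.12 = $23,544
New assessed value = $159,700 × 0.12 = $19,164
Combined rate = 0.0126 + 0.02643 = 0.03903
Old tax = $23,544 × 0.03903 = $918.92232
New tax = $19,164 × 0.03903 = $747.97092
Reduction = $918.92232 − $747.97092 = $170.9514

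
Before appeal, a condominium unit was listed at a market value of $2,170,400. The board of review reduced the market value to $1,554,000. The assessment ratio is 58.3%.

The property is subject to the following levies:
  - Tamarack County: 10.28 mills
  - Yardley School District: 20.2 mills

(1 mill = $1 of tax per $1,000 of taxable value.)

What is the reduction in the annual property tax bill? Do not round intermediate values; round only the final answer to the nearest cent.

$10,953.33

Old assessed value = $2,170,400 × 0.583 = $1,265,343.2
New assessed value = $1,554,000 × 0.583 = $905,982
Combined rate = 0.01028 + 0.0202 = 0.03048
Old tax = $1,265,343.2 × 0.03048 = $38,567.660736
New tax = $905,982 × 0.03048 = $27,614.33136
Reduction = $38,567.660736 − $27,614.33136 = $10,953.329376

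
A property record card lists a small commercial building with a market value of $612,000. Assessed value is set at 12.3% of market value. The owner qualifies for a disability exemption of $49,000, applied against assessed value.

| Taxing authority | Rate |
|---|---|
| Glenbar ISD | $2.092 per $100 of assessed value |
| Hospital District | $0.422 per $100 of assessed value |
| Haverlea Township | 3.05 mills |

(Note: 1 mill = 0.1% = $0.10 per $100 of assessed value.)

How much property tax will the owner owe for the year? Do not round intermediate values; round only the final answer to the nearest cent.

$740.72

Assessed value = $612,000 × 0.123 = $75,276
Taxable value = $75,276 − $49,000 = $26,276
Glenbar ISD: $26,276 × 0.02092 = $549.69392
Hospital District: $26,276 × 0.00422 = $110.88472
Haverlea Township: $26,276 × 0.00305 = $80.1418
Total = $740.72044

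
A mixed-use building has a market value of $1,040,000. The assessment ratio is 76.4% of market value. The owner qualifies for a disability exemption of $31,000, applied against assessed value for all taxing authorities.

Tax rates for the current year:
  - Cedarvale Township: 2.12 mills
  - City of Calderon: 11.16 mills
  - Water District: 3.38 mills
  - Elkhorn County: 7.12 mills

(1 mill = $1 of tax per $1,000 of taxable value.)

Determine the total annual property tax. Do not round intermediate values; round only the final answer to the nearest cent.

Assessed value = $1,040,000 × 0.764 = $794,560
Taxable value = $794,560 − $31,000 = $763,560
Cedarvale Township: $763,560 × 0.00212 = $1,618.7472
City of Calderon: $763,560 × 0.01116 = $8,521.3296
Water District: $763,560 × 0.00338 = $2,580.8328
Elkhorn County: $763,560 × 0.00712 = $5,436.5472
Total = $1,618.7472 + $8,521.3296 + $2,580.8328 + $5,436.5472 = $18,157.4568

$18,157.46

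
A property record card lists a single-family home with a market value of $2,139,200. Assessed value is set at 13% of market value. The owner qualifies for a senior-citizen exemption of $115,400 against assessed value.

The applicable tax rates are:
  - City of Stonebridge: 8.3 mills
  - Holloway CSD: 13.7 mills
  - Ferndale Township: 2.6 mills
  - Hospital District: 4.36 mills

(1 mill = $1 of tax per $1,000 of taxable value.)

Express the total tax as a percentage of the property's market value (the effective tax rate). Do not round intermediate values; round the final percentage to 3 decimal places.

0.220%

Assessed value = $2,139,200 × 0.13 = $278,096
Taxable value = $278,096 − $115,400 = $162,696
City of Stonebridge: $162,696 × 0.0083 = $1,350.3768
Holloway CSD: $162,696 × 0.0137 = $2,228.9352
Ferndale Township: $162,696 × 0.0026 = $423.0096
Hospital District: $162,696 × 0.00436 = $709.35456
Total tax = $4,711.67616
Effective rate = $4,711.67616 ÷ $2,139,200 = 0.220% of market value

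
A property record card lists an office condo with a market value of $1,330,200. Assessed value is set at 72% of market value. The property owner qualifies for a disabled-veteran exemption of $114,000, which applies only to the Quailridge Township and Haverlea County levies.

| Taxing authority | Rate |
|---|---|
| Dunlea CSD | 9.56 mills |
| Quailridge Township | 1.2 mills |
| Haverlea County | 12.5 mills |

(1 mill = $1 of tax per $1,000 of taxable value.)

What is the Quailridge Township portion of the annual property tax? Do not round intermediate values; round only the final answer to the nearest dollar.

$1,012

Assessed value = $1,330,200 × 0.72 = $957,744
Quailridge Township taxable value = $957,744 − $114,000 = $843,744
Quailridge Township levy = $843,744 × 0.0012 = $1,012.4928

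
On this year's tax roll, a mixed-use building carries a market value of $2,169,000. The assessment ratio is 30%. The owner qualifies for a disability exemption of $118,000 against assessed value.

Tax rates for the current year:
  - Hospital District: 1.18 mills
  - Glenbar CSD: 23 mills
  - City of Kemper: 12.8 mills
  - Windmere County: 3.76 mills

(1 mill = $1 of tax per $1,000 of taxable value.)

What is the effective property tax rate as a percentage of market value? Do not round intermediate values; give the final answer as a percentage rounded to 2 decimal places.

1.00%

Assessed value = $2,169,000 × 0.3 = $650,700
Taxable value = $650,700 − $118,000 = $532,700
Hospital District: $532,700 × 0.00118 = $628.586
Glenbar CSD: $532,700 × 0.023 = $12,252.1
City of Kemper: $532,700 × 0.0128 = $6,818.56
Windmere County: $532,700 × 0.00376 = $2,002.952
Total tax = $21,702.198
Effective rate = $21,702.198 ÷ $2,169,000 = 1.00% of market value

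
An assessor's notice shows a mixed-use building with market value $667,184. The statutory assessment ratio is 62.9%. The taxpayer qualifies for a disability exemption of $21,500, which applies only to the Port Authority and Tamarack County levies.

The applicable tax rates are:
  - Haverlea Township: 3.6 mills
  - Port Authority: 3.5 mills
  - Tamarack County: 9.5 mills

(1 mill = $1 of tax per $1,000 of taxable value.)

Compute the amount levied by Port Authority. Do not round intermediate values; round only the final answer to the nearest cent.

$1,393.56

Assessed value = $667,184 × 0.629 = $419,658.736
Port Authority taxable value = $419,658.736 − $21,500 = $398,158.736
Port Authority levy = $398,158.736 × 0.0035 = $1,393.555576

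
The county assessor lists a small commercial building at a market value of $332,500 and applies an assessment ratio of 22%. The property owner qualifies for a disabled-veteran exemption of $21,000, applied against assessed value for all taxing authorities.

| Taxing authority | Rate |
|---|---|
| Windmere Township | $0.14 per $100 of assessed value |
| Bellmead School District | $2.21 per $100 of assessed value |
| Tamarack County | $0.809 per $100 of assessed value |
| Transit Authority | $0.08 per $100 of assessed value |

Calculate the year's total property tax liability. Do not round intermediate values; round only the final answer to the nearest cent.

$1,689.14

Assessed value = $332,500 × 0.22 = $73,150
Taxable value = $73,150 − $21,000 = $52,150
Windmere Township: $52,150 × 0.0014 = $73.01
Bellmead School District: $52,150 × 0.0221 = $1,152.515
Tamarack County: $52,150 × 0.00809 = $421.8935
Transit Authority: $52,150 × 0.0008 = $41.72
Total = $73.01 + $1,152.515 + $421.8935 + $41.72 = $1,689.1385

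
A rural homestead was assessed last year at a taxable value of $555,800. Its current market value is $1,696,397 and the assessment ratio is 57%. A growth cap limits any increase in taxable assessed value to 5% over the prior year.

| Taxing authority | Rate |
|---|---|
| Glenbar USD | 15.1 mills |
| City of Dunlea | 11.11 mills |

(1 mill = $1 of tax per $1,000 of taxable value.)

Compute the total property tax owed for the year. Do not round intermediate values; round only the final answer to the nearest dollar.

$15,296

Uncapped assessed value = $1,696,397 × 0.57 = $966,946.29
Cap limit = $555,800 × 1.05 = $583,590
Taxable assessed value = min($966,946.29, $583,590) = $583,590 (cap binds)
Glenbar USD: $583,590 × 0.0151 = $8,812.209
City of Dunlea: $583,590 × 0.01111 = $6,483.6849
Total = $15,295.8939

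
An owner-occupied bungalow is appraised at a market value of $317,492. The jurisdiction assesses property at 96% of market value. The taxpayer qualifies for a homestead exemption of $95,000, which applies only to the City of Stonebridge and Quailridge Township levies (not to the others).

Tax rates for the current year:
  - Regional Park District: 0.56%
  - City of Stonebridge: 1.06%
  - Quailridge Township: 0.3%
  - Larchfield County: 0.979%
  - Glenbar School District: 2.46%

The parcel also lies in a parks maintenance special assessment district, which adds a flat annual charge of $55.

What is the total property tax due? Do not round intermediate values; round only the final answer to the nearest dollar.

Assessed value = $317,492 × 0.96 = $304,792.32
Regional Park District: $304,792.32 × 0.0056 = $1,706.836992
City of Stonebridge: ($304,792.32 − $95,000) × 0.0106 = $209,792.32 × 0.0106 = $2,223.798592
Quailridge Township: ($304,792.32 − $95,000) × 0.003 = $209,792.32 × 0.003 = $629.37696
Larchfield County: $304,792.32 × 0.00979 = $2,983.9168128
Glenbar School District: $304,792.32 × 0.0246 = $7,497.891072
Levies subtotal = $15,041.8204288
Total = $15,041.8204288 + $55 = $15,096.8204288

$15,097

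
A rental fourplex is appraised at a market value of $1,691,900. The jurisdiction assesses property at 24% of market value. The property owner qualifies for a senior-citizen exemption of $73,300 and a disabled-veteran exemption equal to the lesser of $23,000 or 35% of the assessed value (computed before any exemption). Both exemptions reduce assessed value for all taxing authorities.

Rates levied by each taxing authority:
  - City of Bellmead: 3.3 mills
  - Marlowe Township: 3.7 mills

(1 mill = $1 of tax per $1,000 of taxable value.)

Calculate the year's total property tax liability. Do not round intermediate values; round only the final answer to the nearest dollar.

$2,168

Assessed value = $1,691,900 × 0.24 = $406,056
Disabled-veteran exemption = min($23,000, 35% × $406,056) = min($23,000, $142,119.6) = $23,000 (dollar cap binds)
Taxable value = $406,056 − $73,300 − $23,000 = $309,756
City of Bellmead: $309,756 × 0.0033 = $1,022.1948
Marlowe Township: $309,756 × 0.0037 = $1,146.0972
Total = $2,168.292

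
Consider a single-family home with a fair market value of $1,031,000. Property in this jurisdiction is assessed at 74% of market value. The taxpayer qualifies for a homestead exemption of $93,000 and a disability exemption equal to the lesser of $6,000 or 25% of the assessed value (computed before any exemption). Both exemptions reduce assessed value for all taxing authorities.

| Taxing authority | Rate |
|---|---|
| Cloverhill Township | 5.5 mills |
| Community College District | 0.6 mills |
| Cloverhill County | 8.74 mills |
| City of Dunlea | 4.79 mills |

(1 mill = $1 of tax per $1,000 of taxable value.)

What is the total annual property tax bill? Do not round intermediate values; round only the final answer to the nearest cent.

Assessed value = $1,031,000 × 0.74 = $762,940
Disability exemption = min($6,000, 25% × $762,940) = min($6,000, $190,735) = $6,000 (dollar cap binds)
Taxable value = $762,940 − $93,000 − $6,000 = $663,940
Cloverhill Township: $663,940 × 0.0055 = $3,651.67
Community College District: $663,940 × 0.0006 = $398.364
Cloverhill County: $663,940 × 0.00874 = $5,802.8356
City of Dunlea: $663,940 × 0.00479 = $3,180.2726
Total = $13,033.1422

$13,033.14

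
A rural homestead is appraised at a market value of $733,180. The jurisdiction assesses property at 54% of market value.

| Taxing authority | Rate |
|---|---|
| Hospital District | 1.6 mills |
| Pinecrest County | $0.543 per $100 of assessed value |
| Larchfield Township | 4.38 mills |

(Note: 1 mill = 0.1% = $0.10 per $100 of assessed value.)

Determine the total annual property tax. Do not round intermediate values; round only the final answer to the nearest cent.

$4,517.42

Assessed value = $733,180 × 0.54 = $395,917.2
Hospital District: $395,917.2 × 0.0016 = $633.46752
Pinecrest County: $395,917.2 × 0.00543 = $2,149.830396
Larchfield Township: $395,917.2 × 0.00438 = $1,734.117336
Total = $4,517.415252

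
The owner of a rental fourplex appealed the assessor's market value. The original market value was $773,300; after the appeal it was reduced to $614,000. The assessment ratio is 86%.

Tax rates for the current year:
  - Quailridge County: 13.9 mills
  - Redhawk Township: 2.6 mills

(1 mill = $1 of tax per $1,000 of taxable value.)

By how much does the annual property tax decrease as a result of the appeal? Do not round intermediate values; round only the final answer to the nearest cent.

Old assessed value = $773,300 × 0.86 = $665,038
New assessed value = $614,000 × 0.86 = $528,040
Combined rate = 0.0139 + 0.0026 = 0.0165
Old tax = $665,038 × 0.0165 = $10,973.127
New tax = $528,040 × 0.0165 = $8,712.66
Reduction = $10,973.127 − $8,712.66 = $2,260.467

$2,260.47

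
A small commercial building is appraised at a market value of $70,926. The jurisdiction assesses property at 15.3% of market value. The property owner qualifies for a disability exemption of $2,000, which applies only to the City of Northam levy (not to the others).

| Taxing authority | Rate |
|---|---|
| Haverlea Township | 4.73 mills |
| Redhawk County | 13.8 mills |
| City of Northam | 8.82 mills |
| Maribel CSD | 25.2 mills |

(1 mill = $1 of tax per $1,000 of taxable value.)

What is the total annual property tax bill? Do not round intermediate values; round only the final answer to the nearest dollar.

$553

Assessed value = $70,926 × 0.153 = $10,851.678
Haverlea Township: $10,851.678 × 0.00473 = $51.32843694
Redhawk County: $10,851.678 × 0.0138 = $149.7531564
City of Northam: ($10,851.678 − $2,000) × 0.00882 = $8,851.678 × 0.00882 = $78.07179996
Maribel CSD: $10,851.678 × 0.0252 = $273.4622856
Total = $552.6156789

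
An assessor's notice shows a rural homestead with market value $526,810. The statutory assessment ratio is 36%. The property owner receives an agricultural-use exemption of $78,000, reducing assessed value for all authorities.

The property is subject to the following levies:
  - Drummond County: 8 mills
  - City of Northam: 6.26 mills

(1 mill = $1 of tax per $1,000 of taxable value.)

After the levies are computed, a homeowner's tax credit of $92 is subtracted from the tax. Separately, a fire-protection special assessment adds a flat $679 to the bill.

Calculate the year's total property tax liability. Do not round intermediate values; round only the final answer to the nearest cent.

Assessed value = $526,810 × 0.36 = $189,651.6
Taxable value = $189,651.6 − $78,000 = $111,651.6
Drummond County: $111,651.6 × 0.008 = $893.2128
City of Northam: $111,651.6 × 0.00626 = $698.939016
Levies subtotal = $1,592.151816
After credit = $1,592.151816 − $92 = $1,500.151816
Total = $1,500.151816 + $679 = $2,179.151816

$2,179.15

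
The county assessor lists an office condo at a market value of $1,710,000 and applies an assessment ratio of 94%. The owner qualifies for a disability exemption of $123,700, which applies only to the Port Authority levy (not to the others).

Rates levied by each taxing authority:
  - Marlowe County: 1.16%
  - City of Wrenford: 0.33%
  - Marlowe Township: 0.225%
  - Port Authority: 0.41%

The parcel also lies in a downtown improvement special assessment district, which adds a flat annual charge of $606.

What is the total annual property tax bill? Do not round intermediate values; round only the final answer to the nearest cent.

Assessed value = $1,710,000 × 0.94 = $1,607,400
Marlowe County: $1,607,400 × 0.0116 = $18,645.84
City of Wrenford: $1,607,400 × 0.0033 = $5,304.42
Marlowe Township: $1,607,400 × 0.00225 = $3,616.65
Port Authority: ($1,607,400 − $123,700) × 0.0041 = $1,483,700 × 0.0041 = $6,083.17
Levies subtotal = $33,650.08
Total = $33,650.08 + $606 = $34,256.08

$34,256.08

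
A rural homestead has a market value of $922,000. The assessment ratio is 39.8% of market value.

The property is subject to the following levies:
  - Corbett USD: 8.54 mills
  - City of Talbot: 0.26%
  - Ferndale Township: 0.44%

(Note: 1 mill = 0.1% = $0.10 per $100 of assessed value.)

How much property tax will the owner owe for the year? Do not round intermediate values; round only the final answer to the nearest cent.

$5,702.50

Assessed value = $922,000 × 0.398 = $366,956
Corbett USD: $366,956 × 0.00854 = $3,133.80424
City of Talbot: $366,956 × 0.0026 = $954.0856
Ferndale Township: $366,956 × 0.0044 = $1,614.6064
Total = $5,702.49624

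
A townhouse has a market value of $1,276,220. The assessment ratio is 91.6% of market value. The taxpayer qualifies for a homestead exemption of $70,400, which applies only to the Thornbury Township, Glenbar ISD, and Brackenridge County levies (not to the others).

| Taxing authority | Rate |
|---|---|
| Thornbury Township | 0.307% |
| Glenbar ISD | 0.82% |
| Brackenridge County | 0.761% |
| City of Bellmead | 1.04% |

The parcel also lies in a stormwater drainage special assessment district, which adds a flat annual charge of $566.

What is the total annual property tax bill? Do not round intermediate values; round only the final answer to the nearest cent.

Assessed value = $1,276,220 × 0.916 = $1,169,017.52
Thornbury Township: ($1,169,017.52 − $70,400) × 0.00307 = $1,098,617.52 × 0.00307 = $3,372.7557864
Glenbar ISD: ($1,169,017.52 − $70,400) × 0.0082 = $1,098,617.52 × 0.0082 = $9,008.663664
Brackenridge County: ($1,169,017.52 − $70,400) × 0.00761 = $1,098,617.52 × 0.00761 = $8,360.4793272
City of Bellmead: $1,169,017.52 × 0.0104 = $12,157.782208
Levies subtotal = $32,899.6809856
Total = $32,899.6809856 + $566 = $33,465.6809856

$33,465.68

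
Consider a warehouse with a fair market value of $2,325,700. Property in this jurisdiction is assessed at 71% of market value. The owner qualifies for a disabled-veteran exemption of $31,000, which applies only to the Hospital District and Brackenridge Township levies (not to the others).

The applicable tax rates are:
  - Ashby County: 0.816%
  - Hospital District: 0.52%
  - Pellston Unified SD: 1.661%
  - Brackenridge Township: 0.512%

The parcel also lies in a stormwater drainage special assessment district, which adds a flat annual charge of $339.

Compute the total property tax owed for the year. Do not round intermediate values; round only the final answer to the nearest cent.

Assessed value = $2,325,700 × 0.71 = $1,651,247
Ashby County: $1,651,247 × 0.00816 = $13,474.17552
Hospital District: ($1,651,247 − $31,000) × 0.0052 = $1,620,247 × 0.0052 = $8,425.2844
Pellston Unified SD: $1,651,247 × 0.01661 = $27,427.21267
Brackenridge Township: ($1,651,247 − $31,000) × 0.00512 = $1,620,247 × 0.00512 = $8,295.66464
Levies subtotal = $57,622.33723
Total = $57,622.33723 + $339 = $57,961.33723

$57,961.34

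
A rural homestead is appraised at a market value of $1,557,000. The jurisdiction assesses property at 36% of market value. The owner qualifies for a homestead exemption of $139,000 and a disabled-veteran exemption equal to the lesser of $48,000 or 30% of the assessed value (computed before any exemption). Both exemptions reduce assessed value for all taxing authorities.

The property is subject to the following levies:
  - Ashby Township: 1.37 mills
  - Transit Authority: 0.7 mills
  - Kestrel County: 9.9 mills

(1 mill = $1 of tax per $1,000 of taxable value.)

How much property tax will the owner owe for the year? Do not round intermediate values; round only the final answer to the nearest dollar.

Assessed value = $1,557,000 × 0.36 = $560,520
Disabled-veteran exemption = min($48,000, 30% × $560,520) = min($48,000, $168,156) = $48,000 (dollar cap binds)
Taxable value = $560,520 − $139,000 − $48,000 = $373,520
Ashby Township: $373,520 × 0.00137 = $511.7224
Transit Authority: $373,520 × 0.0007 = $261.464
Kestrel County: $373,520 × 0.0099 = $3,697.848
Total = $4,471.0344

$4,471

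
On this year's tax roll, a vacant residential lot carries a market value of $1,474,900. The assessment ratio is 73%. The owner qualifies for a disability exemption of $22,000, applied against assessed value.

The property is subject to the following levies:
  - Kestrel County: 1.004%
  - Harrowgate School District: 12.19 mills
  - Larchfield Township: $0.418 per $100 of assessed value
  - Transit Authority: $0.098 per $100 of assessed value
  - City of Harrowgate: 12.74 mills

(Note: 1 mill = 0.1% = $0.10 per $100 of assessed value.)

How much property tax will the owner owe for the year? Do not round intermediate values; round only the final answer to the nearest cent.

Assessed value = $1,474,900 × 0.73 = $1,076,677
Taxable value = $1,076,677 − $22,000 = $1,054,677
Kestrel County: $1,054,677 × 0.01004 = $10,588.95708
Harrowgate School District: $1,054,677 × 0.01219 = $12,856.51263
Larchfield Township: $1,054,677 × 0.00418 = $4,408.54986
Transit Authority: $1,054,677 × 0.00098 = $1,033.58346
City of Harrowgate: $1,054,677 × 0.01274 = $13,436.58498
Total = $42,324.18801

$42,324.19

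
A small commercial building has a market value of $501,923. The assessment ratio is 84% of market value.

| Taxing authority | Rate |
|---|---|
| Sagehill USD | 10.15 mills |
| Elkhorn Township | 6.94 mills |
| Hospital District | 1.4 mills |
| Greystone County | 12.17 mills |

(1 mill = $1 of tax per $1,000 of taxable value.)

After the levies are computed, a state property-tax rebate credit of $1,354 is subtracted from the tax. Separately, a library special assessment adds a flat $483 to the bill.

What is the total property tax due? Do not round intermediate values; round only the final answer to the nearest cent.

$12,055.73

Assessed value = $501,923 × 0.84 = $421,615.32
Sagehill USD: $421,615.32 × 0.01015 = $4,279.395498
Elkhorn Township: $421,615.32 × 0.00694 = $2,926.0103208
Hospital District: $421,615.32 × 0.0014 = $590.261448
Greystone County: $421,615.32 × 0.01217 = $5,131.0584444
Levies subtotal = $12,926.7257112
After credit = $12,926.7257112 − $1,354 = $11,572.7257112
Total = $11,572.7257112 + $483 = $12,055.7257112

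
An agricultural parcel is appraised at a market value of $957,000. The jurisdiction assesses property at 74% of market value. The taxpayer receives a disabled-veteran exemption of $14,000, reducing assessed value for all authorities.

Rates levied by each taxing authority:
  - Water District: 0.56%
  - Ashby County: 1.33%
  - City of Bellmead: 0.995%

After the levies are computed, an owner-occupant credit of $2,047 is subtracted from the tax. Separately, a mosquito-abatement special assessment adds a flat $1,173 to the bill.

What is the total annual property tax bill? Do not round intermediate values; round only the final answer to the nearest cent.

$19,153.09

Assessed value = $957,000 × 0.74 = $708,180
Taxable value = $708,180 − $14,000 = $694,180
Water District: $694,180 × 0.0056 = $3,887.408
Ashby County: $694,180 × 0.0133 = $9,232.594
City of Bellmead: $694,180 × 0.00995 = $6,907.091
Levies subtotal = $20,027.093
After credit = $20,027.093 − $2,047 = $17,980.093
Total = $17,980.093 + $1,173 = $19,153.093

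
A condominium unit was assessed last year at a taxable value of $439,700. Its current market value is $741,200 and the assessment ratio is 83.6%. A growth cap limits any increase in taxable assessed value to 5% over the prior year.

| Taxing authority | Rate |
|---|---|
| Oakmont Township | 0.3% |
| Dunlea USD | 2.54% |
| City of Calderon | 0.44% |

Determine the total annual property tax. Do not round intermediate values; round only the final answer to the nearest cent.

$15,143.27

Uncapped assessed value = $741,200 × 0.836 = $619,643.2
Cap limit = $439,700 × 1.05 = $461,685
Taxable assessed value = min($619,643.2, $461,685) = $461,685 (cap binds)
Oakmont Township: $461,685 × 0.003 = $1,385.055
Dunlea USD: $461,685 × 0.0254 = $11,726.799
City of Calderon: $461,685 × 0.0044 = $2,031.414
Total = $15,143.268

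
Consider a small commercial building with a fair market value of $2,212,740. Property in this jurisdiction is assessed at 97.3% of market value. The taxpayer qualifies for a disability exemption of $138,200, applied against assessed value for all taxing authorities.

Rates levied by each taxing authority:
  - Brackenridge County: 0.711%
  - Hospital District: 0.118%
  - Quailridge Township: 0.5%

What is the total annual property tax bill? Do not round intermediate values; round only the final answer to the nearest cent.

Assessed value = $2,212,740 × 0.973 = $2,152,996.02
Taxable value = $2,152,996.02 − $138,200 = $2,014,796.02
Brackenridge County: $2,014,796.02 × 0.00711 = $14,325.1997022
Hospital District: $2,014,796.02 × 0.00118 = $2,377.4593036
Quailridge Township: $2,014,796.02 × 0.005 = $10,073.9801
Total = $14,325.1997022 + $2,377.4593036 + $10,073.9801 = $26,776.6391058

$26,776.64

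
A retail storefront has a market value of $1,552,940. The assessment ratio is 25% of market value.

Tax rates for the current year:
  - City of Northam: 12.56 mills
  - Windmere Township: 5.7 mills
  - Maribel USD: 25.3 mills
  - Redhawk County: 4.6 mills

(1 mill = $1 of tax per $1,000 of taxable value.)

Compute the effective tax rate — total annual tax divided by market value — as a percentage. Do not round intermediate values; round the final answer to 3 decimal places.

Assessed value = $1,552,940 × 0.25 = $388,235
City of Northam: $388,235 × 0.01256 = $4,876.2316
Windmere Township: $388,235 × 0.0057 = $2,212.9395
Maribel USD: $388,235 × 0.0253 = $9,822.3455
Redhawk County: $388,235 × 0.0046 = $1,785.881
Total tax = $18,697.3976
Effective rate = $18,697.3976 ÷ $1,552,940 = 1.204% of market value

1.204%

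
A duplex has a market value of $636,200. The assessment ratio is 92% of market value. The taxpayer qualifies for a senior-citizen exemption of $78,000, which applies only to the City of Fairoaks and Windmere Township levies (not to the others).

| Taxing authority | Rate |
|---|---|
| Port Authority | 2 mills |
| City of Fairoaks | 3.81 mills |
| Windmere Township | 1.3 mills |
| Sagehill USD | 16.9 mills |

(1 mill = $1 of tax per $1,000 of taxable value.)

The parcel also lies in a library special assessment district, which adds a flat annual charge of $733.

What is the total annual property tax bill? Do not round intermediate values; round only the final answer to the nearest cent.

Assessed value = $636,200 × 0.92 = $585,304
Port Authority: $585,304 × 0.002 = $1,170.608
City of Fairoaks: ($585,304 − $78,000) × 0.00381 = $507,304 × 0.00381 = $1,932.82824
Windmere Township: ($585,304 − $78,000) × 0.0013 = $507,304 × 0.0013 = $659.4952
Sagehill USD: $585,304 × 0.0169 = $9,891.6376
Levies subtotal = $13,654.56904
Total = $13,654.56904 + $733 = $14,387.56904

$14,387.57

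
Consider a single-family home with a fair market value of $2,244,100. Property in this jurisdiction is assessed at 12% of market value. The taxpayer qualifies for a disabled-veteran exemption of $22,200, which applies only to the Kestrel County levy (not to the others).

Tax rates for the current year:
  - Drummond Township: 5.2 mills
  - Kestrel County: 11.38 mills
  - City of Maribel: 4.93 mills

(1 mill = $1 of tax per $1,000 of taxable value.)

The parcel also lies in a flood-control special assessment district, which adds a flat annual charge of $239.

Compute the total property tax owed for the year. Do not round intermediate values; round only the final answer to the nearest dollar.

Assessed value = $2,244,100 × 0.12 = $269,292
Drummond Township: $269,292 × 0.0052 = $1,400.3184
Kestrel County: ($269,292 − $22,200) × 0.01138 = $247,092 × 0.01138 = $2,811.90696
City of Maribel: $269,292 × 0.00493 = $1,327.60956
Levies subtotal = $5,539.83492
Total = $5,539.83492 + $239 = $5,778.83492

$5,779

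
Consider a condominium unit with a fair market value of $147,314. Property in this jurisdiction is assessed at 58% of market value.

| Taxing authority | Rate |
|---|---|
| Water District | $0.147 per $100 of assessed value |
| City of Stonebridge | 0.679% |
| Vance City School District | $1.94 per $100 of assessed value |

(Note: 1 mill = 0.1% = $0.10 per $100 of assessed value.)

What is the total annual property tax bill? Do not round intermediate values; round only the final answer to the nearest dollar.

$2,363

Assessed value = $147,314 × 0.58 = $85,442.12
Water District: $85,442.12 × 0.00147 = $125.5999164
City of Stonebridge: $85,442.12 × 0.00679 = $580.1519948
Vance City School District: $85,442.12 × 0.0194 = $1,657.577128
Total = $2,363.3290392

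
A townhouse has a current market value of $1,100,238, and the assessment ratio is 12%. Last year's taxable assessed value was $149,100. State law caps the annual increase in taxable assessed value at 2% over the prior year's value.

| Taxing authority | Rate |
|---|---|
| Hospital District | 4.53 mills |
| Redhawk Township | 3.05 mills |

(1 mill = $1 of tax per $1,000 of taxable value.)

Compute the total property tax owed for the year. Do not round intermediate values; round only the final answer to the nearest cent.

$1,000.78

Uncapped assessed value = $1,100,238 × 0.12 = $132,028.56
Cap limit = $149,100 × 1.02 = $152,082
Taxable assessed value = min($132,028.56, $152,082) = $132,028.56 (cap does not bind)
Hospital District: $132,028.56 × 0.00453 = $598.0893768
Redhawk Township: $132,028.56 × 0.00305 = $402.687108
Total = $1,000.7764848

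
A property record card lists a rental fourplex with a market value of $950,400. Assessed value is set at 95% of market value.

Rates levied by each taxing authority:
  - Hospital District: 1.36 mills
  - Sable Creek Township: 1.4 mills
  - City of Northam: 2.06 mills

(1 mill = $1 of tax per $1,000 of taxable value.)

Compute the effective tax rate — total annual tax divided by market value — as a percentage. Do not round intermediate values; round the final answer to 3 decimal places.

Assessed value = $950,400 × 0.95 = $902,880
Hospital District: $902,880 × 0.00136 = $1,227.9168
Sable Creek Township: $902,880 × 0.0014 = $1,264.032
City of Northam: $902,880 × 0.00206 = $1,859.9328
Total tax = $4,351.8816
Effective rate = $4,351.8816 ÷ $950,400 = 0.458% of market value

0.458%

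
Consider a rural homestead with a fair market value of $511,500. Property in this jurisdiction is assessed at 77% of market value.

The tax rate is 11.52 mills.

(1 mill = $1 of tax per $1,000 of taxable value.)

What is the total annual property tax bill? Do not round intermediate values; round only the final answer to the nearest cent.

$4,537.21

Assessed value = $511,500 × 0.77 = $393,855
Tax = $393,855 × 0.01152 = $4,537.2096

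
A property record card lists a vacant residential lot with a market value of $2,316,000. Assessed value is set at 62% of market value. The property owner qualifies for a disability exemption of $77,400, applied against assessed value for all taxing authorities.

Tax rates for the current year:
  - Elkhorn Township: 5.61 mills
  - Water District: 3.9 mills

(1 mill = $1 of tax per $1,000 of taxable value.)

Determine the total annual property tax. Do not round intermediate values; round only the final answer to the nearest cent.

$12,919.53

Assessed value = $2,316,000 × 0.62 = $1,435,920
Taxable value = $1,435,920 − $77,400 = $1,358,520
Elkhorn Township: $1,358,520 × 0.00561 = $7,621.2972
Water District: $1,358,520 × 0.0039 = $5,298.228
Total = $7,621.2972 + $5,298.228 = $12,919.5252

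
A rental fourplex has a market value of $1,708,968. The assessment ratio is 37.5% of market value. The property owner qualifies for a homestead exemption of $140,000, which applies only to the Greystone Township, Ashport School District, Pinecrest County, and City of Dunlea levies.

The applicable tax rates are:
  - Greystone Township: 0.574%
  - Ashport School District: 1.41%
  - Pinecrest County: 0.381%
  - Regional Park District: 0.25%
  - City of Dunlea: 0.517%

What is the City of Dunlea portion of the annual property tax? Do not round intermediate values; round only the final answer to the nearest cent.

Assessed value = $1,708,968 × 0.375 = $640,863
City of Dunlea taxable value = $640,863 − $140,000 = $500,863
City of Dunlea levy = $500,863 × 0.00517 = $2,589.46171

$2,589.46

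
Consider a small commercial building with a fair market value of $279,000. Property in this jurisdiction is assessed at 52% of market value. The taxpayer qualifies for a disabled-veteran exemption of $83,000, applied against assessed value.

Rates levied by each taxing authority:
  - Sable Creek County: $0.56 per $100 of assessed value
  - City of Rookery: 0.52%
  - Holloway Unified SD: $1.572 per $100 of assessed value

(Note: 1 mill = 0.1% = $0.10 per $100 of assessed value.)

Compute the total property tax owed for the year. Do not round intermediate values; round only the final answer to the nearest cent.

$1,646.36

Assessed value = $279,000 × 0.52 = $145,080
Taxable value = $145,080 − $83,000 = $62,080
Sable Creek County: $62,080 × 0.0056 = $347.648
City of Rookery: $62,080 × 0.0052 = $322.816
Holloway Unified SD: $62,080 × 0.01572 = $975.8976
Total = $1,646.3616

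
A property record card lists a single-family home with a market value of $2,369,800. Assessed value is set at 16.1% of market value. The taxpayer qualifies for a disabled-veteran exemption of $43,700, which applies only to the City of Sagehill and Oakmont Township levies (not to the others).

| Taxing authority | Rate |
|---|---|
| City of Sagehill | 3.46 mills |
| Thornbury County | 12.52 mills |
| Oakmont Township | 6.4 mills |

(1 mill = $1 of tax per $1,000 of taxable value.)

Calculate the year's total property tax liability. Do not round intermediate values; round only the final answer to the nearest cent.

$8,107.93

Assessed value = $2,369,800 × 0.161 = $381,537.8
City of Sagehill: ($381,537.8 − $43,700) × 0.00346 = $337,837.8 × 0.00346 = $1,168.918788
Thornbury County: $381,537.8 × 0.01252 = $4,776.853256
Oakmont Township: ($381,537.8 − $43,700) × 0.0064 = $337,837.8 × 0.0064 = $2,162.16192
Total = $8,107.933964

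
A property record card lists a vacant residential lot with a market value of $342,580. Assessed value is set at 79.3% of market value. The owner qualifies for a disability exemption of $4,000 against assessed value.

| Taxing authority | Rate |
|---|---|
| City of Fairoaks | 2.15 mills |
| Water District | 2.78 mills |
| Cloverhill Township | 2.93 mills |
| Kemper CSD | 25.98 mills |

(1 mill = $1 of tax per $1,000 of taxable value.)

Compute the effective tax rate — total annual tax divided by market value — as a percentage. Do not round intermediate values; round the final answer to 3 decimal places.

Assessed value = $342,580 × 0.793 = $271,665.94
Taxable value = $271,665.94 − $4,000 = $267,665.94
City of Fairoaks: $267,665.94 × 0.00215 = $575.481771
Water District: $267,665.94 × 0.00278 = $744.1113132
Cloverhill Township: $267,665.94 × 0.00293 = $784.2612042
Kemper CSD: $267,665.94 × 0.02598 = $6,953.9611212
Total tax = $9,057.8154096
Effective rate = $9,057.8154096 ÷ $342,580 = 2.644% of market value

2.644%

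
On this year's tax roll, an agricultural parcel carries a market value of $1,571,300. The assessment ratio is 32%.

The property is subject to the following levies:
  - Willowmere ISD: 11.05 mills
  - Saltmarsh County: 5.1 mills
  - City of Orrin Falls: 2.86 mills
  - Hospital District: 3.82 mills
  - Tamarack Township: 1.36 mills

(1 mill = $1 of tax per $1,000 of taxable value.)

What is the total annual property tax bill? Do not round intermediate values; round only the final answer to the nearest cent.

Assessed value = $1,571,300 × 0.32 = $502,816
Willowmere ISD: $502,816 × 0.01105 = $5,556.1168
Saltmarsh County: $502,816 × 0.0051 = $2,564.3616
City of Orrin Falls: $502,816 × 0.00286 = $1,438.05376
Hospital District: $502,816 × 0.00382 = $1,920.75712
Tamarack Township: $502,816 × 0.00136 = $683.82976
Total = $5,556.1168 + $2,564.3616 + $1,438.05376 + $1,920.75712 + $683.82976 = $12,163.11904

$12,163.12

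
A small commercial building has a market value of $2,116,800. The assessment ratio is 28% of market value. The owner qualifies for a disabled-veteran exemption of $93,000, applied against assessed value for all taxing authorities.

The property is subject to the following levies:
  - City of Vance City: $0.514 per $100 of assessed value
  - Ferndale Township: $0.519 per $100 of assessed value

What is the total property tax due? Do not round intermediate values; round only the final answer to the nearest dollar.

$5,162

Assessed value = $2,116,800 × 0.28 = $592,704
Taxable value = $592,704 − $93,000 = $499,704
City of Vance City: $499,704 × 0.00514 = $2,568.47856
Ferndale Township: $499,704 × 0.00519 = $2,593.46376
Total = $2,568.47856 + $2,593.46376 = $5,161.94232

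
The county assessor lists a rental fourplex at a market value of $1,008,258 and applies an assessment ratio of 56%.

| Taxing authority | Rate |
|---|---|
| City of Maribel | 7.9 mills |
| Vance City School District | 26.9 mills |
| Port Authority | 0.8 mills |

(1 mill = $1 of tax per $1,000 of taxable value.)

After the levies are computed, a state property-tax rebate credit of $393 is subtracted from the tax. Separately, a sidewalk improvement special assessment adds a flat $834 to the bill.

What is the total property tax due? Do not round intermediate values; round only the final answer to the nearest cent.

Assessed value = $1,008,258 × 0.56 = $564,624.48
City of Maribel: $564,624.48 × 0.0079 = $4,460.533392
Vance City School District: $564,624.48 × 0.0269 = $15,188.398512
Port Authority: $564,624.48 × 0.0008 = $451.699584
Levies subtotal = $20,100.631488
After credit = $20,100.631488 − $393 = $19,707.631488
Total = $19,707.631488 + $834 = $20,541.631488

$20,541.63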